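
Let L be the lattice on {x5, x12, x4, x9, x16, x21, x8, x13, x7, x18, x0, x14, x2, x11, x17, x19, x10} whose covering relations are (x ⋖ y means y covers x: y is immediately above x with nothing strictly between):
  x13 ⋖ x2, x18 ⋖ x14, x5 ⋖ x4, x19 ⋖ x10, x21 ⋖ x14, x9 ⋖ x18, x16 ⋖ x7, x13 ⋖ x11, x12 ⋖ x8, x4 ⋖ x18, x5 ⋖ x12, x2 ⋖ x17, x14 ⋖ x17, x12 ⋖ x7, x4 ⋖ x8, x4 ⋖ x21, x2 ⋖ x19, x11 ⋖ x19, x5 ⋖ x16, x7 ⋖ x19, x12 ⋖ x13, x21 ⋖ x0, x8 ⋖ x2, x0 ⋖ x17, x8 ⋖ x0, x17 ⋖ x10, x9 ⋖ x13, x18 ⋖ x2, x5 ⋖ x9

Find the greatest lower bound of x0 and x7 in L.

Common lower bounds of {x0, x7}: x12, x5.
The greatest among these is x12.

x12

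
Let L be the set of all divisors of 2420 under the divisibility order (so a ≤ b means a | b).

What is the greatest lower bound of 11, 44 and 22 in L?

In the divisibility order, the meet is the greatest common divisor: gcd(11, 44, 22) = 11.

11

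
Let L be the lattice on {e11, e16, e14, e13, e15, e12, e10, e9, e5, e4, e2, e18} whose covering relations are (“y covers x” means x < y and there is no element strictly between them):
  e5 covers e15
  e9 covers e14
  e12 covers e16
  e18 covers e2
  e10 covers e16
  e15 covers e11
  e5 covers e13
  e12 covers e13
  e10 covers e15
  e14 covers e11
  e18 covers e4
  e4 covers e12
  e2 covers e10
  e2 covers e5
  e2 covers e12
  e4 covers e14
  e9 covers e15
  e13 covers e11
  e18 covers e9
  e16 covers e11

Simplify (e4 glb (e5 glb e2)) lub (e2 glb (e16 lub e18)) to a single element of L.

e5 ∧ e2 = e5
e4 ∧ e5 = e13
e16 ∨ e18 = e18
e2 ∧ e18 = e2
e13 ∨ e2 = e2

e2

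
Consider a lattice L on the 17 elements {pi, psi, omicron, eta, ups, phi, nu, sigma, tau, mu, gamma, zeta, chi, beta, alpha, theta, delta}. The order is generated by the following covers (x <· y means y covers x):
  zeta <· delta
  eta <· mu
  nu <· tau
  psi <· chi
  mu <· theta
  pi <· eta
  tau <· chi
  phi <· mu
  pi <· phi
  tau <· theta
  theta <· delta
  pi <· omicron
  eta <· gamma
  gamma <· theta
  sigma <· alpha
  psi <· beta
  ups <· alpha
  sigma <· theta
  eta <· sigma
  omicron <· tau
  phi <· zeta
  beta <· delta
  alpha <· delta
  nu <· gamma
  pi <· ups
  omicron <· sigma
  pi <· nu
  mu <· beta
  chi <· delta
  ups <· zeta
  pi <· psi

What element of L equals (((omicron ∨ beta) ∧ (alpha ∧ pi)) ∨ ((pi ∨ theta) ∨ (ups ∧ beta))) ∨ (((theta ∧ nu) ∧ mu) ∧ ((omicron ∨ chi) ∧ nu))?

theta

omicron ∨ beta = delta
alpha ∧ pi = pi
delta ∧ pi = pi
pi ∨ theta = theta
ups ∧ beta = pi
theta ∨ pi = theta
pi ∨ theta = theta
theta ∧ nu = nu
nu ∧ mu = pi
omicron ∨ chi = chi
chi ∧ nu = nu
pi ∧ nu = pi
theta ∨ pi = theta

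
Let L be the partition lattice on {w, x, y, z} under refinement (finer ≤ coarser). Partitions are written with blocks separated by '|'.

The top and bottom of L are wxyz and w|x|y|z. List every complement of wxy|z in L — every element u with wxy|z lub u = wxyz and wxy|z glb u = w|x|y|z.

wz|x|y, w|xz|y, w|x|yz

Need u with wxy|z ∨ u = wxyz and wxy|z ∧ u = w|x|y|z.
Checking each element gives: wz|x|y, w|xz|y, w|x|yz.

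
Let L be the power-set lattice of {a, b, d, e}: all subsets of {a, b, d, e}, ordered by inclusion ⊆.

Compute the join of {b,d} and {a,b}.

Under ⊆, join is union: {b,d} ∪ {a,b} = {a,b,d}.

{a,b,d}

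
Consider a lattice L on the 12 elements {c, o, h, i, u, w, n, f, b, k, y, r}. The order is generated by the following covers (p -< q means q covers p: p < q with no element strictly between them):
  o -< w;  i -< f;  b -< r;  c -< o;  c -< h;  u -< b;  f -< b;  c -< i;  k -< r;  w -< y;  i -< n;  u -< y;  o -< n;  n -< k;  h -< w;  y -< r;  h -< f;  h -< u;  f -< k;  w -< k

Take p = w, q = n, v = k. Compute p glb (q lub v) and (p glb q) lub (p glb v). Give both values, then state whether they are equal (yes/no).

w; w; yes

q lub v = k, so p glb (q lub v) = w glb k = w.
p glb q = o and p glb v = w, so (p glb q) lub (p glb v) = o lub w = w.
Equal: yes.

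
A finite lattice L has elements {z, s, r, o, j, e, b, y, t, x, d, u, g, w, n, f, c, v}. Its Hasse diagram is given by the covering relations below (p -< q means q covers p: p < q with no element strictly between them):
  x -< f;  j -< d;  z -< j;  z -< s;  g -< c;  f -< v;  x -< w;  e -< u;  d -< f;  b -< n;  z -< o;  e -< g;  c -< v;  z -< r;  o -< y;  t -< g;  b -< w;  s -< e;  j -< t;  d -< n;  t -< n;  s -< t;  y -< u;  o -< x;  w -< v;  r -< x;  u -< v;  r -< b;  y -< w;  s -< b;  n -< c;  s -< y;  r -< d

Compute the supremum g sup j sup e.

g

Common upper bounds of {g, j, e}: c, g, v.
The least among these is g.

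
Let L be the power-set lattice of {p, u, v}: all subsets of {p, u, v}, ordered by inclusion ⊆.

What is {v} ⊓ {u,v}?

Under ⊆, meet is intersection: {v} ∩ {u,v} = {v}.

{v}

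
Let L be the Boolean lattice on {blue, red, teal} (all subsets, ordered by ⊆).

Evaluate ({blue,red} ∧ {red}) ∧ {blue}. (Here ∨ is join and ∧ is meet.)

{}

{blue,red} ∧ {red} = {red}
{red} ∧ {blue} = {}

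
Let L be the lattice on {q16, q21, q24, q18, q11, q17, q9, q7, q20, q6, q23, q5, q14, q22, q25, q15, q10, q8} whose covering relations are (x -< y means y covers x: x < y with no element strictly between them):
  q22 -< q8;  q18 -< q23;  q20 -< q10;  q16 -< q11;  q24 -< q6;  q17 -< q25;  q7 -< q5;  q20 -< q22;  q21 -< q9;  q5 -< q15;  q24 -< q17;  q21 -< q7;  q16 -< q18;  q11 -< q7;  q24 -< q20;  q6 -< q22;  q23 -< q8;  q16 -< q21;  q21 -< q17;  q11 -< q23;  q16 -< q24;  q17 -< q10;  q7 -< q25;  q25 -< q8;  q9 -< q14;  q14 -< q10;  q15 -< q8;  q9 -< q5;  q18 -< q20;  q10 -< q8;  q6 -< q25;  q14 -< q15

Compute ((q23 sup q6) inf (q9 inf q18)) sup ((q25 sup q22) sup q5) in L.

q23 ∨ q6 = q8
q9 ∧ q18 = q16
q8 ∧ q16 = q16
q25 ∨ q22 = q8
q8 ∨ q5 = q8
q16 ∨ q8 = q8

q8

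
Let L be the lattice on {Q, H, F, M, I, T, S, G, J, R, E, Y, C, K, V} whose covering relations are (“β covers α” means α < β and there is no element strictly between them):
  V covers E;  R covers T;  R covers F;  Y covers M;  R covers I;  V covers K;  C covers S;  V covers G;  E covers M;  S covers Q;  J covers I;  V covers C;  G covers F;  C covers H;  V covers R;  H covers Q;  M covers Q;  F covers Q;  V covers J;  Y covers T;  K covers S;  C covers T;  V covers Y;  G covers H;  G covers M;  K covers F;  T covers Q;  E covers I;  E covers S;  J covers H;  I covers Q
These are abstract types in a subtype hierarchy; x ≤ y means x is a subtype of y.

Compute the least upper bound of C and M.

Common upper bounds of {C, M}: V.
The least among these is V.

V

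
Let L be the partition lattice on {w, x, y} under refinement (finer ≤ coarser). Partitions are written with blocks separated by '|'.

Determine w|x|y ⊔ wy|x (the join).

The join of w|x|y and wy|x merges any blocks that overlap across the partitions, giving wy|x.

wy|x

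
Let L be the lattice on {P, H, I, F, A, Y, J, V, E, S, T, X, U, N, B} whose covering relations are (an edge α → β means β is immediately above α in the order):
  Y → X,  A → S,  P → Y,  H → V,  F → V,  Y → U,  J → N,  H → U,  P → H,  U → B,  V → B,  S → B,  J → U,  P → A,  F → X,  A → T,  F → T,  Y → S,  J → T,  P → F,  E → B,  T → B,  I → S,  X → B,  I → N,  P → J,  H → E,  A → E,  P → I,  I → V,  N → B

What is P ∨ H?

H

Common upper bounds of {P, H}: B, E, H, U, V.
The least among these is H.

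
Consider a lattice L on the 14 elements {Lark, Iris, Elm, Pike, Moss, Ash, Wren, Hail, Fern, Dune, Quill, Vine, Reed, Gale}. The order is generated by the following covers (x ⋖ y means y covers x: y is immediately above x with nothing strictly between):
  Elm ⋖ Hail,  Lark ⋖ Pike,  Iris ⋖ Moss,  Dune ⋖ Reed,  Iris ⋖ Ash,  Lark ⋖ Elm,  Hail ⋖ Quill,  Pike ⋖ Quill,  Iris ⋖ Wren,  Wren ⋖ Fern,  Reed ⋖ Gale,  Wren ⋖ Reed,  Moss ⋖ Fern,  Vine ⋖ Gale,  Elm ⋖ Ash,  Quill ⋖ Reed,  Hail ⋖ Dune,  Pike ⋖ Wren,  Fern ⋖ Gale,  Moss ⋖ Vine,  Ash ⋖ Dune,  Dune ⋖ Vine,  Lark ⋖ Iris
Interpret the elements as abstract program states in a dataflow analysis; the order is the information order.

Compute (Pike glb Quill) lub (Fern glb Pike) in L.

Pike

Pike ∧ Quill = Pike
Fern ∧ Pike = Pike
Pike ∨ Pike = Pike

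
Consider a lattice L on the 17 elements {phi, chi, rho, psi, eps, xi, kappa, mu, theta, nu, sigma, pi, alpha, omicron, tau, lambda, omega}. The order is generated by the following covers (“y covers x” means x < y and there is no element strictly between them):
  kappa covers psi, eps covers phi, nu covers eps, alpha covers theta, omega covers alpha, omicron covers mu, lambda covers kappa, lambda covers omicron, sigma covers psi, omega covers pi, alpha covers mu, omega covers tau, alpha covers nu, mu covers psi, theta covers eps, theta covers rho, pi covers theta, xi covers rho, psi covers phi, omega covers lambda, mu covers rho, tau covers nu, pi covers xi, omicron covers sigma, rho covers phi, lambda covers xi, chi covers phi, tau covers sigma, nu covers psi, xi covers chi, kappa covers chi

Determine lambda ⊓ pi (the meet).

Common lower bounds of {lambda, pi}: chi, phi, rho, xi.
The greatest among these is xi.

xi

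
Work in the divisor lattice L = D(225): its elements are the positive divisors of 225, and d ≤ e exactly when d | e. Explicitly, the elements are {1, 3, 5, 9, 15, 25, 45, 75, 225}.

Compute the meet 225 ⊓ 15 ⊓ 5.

In the divisibility order, the meet is the greatest common divisor: gcd(225, 15, 5) = 5.

5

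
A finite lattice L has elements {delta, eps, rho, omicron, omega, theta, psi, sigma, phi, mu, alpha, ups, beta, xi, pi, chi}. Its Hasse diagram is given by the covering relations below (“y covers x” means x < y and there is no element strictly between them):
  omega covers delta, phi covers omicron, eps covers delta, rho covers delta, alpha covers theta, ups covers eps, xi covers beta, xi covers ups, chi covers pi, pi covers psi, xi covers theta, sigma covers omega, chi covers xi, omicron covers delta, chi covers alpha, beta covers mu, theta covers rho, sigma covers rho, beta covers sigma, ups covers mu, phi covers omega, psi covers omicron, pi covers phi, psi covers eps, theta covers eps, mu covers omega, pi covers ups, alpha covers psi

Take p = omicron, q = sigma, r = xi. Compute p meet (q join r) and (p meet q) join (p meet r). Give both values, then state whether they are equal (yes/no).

delta; delta; yes

q join r = xi, so p meet (q join r) = omicron meet xi = delta.
p meet q = delta and p meet r = delta, so (p meet q) join (p meet r) = delta join delta = delta.
Equal: yes.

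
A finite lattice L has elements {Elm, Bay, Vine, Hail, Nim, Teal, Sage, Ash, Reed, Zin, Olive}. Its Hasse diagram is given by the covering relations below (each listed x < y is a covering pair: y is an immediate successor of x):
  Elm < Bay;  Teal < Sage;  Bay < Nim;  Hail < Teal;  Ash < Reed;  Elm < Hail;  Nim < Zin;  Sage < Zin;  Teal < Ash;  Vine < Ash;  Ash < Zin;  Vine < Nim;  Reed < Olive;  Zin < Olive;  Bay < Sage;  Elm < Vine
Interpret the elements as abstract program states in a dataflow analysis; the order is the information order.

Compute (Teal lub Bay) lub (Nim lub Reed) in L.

Olive

Teal ∨ Bay = Sage
Nim ∨ Reed = Olive
Sage ∨ Olive = Olive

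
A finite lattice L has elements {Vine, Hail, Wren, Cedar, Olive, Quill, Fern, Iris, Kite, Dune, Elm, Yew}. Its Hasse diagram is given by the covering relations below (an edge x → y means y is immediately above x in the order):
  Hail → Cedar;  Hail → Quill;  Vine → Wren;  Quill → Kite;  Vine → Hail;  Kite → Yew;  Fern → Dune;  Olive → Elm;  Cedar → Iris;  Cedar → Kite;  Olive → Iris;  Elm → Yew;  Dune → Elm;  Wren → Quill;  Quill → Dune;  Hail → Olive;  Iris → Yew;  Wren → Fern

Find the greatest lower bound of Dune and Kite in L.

Common lower bounds of {Dune, Kite}: Hail, Quill, Vine, Wren.
The greatest among these is Quill.

Quill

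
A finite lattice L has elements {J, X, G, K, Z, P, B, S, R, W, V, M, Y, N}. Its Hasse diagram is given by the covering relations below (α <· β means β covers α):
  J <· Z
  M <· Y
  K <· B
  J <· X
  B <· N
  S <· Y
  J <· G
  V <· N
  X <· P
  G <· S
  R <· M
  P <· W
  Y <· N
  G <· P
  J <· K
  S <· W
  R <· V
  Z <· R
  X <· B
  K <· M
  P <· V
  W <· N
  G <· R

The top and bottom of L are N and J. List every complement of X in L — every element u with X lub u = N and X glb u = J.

M, Y

Need u with X ∨ u = N and X ∧ u = J.
Checking each element gives: M, Y.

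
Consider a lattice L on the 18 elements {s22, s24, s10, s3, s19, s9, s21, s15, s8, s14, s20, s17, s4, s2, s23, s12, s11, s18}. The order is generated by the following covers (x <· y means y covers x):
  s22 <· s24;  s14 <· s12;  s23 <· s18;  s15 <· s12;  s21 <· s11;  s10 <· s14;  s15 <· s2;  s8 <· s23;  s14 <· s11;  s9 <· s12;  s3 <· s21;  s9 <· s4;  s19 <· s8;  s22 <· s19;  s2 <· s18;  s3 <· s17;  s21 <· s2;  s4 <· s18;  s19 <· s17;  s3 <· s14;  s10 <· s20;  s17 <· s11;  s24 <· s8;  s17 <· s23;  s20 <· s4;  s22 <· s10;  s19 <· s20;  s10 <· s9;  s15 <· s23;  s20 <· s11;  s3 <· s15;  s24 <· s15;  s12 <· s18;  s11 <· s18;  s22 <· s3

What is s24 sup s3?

s15

Common upper bounds of {s24, s3}: s12, s15, s18, s2, s23.
The least among these is s15.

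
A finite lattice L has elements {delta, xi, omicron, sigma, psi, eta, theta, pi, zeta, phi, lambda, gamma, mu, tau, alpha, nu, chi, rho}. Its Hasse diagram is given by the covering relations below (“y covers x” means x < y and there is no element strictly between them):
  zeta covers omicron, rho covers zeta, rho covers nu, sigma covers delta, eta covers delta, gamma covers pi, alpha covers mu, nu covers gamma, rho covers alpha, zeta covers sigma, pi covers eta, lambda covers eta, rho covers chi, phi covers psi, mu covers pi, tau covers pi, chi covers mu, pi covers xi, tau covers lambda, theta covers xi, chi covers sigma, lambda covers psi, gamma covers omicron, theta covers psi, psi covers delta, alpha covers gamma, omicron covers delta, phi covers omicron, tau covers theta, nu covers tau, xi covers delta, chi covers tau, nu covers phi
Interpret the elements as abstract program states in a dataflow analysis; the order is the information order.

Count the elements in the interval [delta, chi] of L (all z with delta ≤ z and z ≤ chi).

The interval [delta, chi] = {chi, delta, eta, lambda, mu, pi, psi, sigma, tau, theta, xi}, which has 11 elements.

11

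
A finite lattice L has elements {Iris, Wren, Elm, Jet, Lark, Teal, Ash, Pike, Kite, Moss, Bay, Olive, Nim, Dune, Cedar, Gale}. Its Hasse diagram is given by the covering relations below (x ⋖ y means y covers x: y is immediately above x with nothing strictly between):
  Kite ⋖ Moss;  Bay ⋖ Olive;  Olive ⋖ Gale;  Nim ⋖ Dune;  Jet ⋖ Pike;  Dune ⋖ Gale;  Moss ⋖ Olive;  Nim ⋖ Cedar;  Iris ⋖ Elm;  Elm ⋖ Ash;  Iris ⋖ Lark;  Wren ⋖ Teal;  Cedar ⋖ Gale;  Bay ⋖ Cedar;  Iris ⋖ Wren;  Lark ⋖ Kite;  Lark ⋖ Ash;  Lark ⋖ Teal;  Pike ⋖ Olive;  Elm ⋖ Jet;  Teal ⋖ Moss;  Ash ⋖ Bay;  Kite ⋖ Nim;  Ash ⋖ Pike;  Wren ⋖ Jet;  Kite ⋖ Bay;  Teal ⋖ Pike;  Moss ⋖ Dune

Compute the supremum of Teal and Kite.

Moss

Common upper bounds of {Teal, Kite}: Dune, Gale, Moss, Olive.
The least among these is Moss.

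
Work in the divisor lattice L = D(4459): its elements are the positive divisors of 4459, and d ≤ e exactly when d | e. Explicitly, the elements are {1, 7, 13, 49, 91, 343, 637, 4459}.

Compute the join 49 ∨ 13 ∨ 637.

In the divisibility order, the join is the least common multiple: lcm(49, 13, 637) = 637.

637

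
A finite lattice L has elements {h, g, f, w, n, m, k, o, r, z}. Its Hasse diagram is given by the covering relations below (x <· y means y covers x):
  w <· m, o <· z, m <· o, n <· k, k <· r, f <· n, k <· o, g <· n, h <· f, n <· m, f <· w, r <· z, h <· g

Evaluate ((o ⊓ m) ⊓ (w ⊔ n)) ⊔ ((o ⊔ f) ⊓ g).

o ∧ m = m
w ∨ n = m
m ∧ m = m
o ∨ f = o
o ∧ g = g
m ∨ g = m

m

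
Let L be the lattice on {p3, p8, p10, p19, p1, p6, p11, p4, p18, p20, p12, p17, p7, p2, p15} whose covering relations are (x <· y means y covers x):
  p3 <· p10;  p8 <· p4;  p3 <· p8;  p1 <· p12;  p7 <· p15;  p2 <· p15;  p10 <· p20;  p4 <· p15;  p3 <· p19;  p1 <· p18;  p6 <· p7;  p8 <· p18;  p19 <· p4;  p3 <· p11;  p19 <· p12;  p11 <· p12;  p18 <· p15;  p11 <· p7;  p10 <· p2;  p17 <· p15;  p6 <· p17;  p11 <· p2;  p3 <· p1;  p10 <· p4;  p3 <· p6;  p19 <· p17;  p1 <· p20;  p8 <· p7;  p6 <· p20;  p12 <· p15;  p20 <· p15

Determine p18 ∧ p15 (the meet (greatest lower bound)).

Common lower bounds of {p18, p15}: p1, p18, p3, p8.
The greatest among these is p18.

p18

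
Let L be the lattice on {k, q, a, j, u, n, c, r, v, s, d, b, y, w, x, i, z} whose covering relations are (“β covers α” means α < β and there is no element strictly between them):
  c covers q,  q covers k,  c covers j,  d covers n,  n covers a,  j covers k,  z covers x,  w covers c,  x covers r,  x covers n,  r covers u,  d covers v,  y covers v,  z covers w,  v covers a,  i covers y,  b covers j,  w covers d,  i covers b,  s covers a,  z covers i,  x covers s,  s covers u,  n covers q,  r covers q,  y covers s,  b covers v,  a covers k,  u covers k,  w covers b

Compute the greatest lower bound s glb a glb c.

Common lower bounds of {s, a, c}: k.
The greatest among these is k.

k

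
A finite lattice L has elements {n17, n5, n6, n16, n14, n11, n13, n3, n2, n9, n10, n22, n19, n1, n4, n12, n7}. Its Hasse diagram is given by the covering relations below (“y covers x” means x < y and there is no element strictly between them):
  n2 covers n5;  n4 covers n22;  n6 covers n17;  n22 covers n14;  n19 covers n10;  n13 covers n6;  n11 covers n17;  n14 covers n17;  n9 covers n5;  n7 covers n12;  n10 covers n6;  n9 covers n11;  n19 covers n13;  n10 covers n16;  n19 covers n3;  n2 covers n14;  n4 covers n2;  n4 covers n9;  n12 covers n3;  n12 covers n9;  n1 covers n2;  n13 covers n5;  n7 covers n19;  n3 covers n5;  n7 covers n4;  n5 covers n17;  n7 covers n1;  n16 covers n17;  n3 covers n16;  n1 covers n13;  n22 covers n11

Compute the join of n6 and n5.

n13

Common upper bounds of {n6, n5}: n1, n13, n19, n7.
The least among these is n13.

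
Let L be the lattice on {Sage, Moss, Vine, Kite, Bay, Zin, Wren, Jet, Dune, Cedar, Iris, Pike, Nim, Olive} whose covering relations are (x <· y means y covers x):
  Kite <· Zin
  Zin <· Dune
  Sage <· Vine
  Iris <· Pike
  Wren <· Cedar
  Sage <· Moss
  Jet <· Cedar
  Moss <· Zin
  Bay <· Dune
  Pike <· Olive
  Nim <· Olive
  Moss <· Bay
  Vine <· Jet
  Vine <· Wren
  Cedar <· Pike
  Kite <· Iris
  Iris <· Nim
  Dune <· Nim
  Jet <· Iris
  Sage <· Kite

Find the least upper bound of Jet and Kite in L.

Common upper bounds of {Jet, Kite}: Iris, Nim, Olive, Pike.
The least among these is Iris.

Iris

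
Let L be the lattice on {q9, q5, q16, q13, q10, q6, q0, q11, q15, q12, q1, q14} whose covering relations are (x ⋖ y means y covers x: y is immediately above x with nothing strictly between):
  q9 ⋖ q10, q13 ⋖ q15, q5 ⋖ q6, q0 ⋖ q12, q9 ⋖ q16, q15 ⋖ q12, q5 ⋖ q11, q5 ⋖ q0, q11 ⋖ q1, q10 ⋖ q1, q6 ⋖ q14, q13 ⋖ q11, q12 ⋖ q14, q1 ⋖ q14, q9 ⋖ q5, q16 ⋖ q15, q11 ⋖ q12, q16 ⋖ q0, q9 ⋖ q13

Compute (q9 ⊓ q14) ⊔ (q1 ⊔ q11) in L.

q9 ∧ q14 = q9
q1 ∨ q11 = q1
q9 ∨ q1 = q1

q1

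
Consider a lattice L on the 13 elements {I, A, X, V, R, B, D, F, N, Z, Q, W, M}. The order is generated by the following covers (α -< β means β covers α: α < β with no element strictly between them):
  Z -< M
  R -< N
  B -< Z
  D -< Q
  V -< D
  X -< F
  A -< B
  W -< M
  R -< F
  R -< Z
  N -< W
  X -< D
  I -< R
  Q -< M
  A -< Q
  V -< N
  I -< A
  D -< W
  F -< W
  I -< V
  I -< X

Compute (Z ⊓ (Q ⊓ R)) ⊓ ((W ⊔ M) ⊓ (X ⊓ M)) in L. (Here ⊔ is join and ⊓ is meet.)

I

Q ∧ R = I
Z ∧ I = I
W ∨ M = M
X ∧ M = X
M ∧ X = X
I ∧ X = I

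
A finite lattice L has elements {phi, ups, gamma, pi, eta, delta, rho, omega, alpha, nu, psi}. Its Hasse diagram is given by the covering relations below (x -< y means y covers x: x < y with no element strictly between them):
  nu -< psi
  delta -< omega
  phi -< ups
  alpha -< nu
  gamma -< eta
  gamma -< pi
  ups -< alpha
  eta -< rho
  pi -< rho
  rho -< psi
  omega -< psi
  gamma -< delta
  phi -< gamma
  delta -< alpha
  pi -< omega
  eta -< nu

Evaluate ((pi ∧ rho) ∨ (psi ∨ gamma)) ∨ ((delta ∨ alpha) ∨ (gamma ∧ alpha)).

pi ∧ rho = pi
psi ∨ gamma = psi
pi ∨ psi = psi
delta ∨ alpha = alpha
gamma ∧ alpha = gamma
alpha ∨ gamma = alpha
psi ∨ alpha = psi

psi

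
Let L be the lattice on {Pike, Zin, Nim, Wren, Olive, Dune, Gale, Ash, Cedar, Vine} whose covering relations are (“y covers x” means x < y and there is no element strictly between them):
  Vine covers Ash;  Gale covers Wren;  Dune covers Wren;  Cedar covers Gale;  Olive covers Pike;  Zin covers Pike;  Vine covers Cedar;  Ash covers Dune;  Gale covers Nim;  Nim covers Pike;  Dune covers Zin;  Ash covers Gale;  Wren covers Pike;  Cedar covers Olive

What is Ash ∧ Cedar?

Gale

Common lower bounds of {Ash, Cedar}: Gale, Nim, Pike, Wren.
The greatest among these is Gale.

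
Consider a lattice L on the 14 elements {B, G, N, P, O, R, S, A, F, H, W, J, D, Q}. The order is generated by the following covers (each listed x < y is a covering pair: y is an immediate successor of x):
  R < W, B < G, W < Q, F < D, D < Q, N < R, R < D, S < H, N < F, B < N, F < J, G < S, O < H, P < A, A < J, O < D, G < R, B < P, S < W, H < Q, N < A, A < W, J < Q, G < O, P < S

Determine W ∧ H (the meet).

S

Common lower bounds of {W, H}: B, G, P, S.
The greatest among these is S.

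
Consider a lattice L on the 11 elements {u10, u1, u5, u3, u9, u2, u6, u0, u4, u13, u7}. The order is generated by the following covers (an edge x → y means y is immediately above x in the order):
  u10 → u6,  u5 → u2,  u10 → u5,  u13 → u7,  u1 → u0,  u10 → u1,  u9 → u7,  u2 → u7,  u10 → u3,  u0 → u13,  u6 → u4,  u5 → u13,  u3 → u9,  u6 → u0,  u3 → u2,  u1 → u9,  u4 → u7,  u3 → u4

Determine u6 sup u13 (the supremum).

Common upper bounds of {u6, u13}: u13, u7.
The least among these is u13.

u13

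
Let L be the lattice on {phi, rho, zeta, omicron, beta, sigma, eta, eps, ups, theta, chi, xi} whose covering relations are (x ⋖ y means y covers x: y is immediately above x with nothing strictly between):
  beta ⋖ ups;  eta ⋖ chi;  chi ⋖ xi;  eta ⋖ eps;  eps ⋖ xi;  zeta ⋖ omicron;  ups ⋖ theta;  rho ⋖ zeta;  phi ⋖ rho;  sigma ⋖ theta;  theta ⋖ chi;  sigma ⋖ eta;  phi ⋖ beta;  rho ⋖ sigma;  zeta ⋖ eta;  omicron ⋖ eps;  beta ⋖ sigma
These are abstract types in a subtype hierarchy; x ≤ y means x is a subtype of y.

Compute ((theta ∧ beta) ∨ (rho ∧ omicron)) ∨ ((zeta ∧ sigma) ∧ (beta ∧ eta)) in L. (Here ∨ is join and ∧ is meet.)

sigma

theta ∧ beta = beta
rho ∧ omicron = rho
beta ∨ rho = sigma
zeta ∧ sigma = rho
beta ∧ eta = beta
rho ∧ beta = phi
sigma ∨ phi = sigma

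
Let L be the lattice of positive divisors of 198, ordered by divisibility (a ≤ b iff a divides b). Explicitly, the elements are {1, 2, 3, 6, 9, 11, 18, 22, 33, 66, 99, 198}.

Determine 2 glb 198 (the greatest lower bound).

In the divisibility order, the meet is the greatest common divisor: gcd(2, 198) = 2.

2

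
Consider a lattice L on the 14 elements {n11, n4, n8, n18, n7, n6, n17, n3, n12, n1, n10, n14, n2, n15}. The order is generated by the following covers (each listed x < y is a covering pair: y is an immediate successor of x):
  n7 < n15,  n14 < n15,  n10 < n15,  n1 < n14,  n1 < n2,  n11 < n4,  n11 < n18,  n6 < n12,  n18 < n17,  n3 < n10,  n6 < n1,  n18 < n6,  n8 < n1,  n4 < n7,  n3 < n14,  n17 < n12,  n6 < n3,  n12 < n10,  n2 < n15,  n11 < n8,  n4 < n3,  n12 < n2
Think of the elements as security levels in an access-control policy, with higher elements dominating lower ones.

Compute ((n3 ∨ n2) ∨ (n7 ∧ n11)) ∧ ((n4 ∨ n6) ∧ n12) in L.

n6

n3 ∨ n2 = n15
n7 ∧ n11 = n11
n15 ∨ n11 = n15
n4 ∨ n6 = n3
n3 ∧ n12 = n6
n15 ∧ n6 = n6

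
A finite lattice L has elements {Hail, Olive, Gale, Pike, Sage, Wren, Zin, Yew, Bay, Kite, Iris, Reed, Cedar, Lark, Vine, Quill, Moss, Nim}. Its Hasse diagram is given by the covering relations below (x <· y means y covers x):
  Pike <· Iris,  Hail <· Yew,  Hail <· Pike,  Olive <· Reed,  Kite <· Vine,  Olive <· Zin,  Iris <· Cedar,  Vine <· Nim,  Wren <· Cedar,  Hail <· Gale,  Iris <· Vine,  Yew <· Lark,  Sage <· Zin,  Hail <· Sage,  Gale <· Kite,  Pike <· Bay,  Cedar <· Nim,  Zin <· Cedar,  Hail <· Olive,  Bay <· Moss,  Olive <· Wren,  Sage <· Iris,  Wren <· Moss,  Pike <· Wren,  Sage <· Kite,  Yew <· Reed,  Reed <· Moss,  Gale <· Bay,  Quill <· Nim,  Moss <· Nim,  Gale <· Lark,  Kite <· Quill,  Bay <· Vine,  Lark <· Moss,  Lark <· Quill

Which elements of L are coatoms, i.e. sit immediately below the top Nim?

The coatoms are exactly the elements covered by Nim: Cedar, Moss, Quill, Vine.

Cedar, Moss, Quill, Vine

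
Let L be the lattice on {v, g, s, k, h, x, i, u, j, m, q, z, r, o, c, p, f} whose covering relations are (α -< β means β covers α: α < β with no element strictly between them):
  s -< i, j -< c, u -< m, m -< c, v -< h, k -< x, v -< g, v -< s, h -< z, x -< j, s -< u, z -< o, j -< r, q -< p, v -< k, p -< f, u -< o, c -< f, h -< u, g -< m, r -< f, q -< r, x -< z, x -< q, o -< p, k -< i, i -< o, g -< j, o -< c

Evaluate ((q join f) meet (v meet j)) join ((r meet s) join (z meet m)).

h

q ∨ f = f
v ∧ j = v
f ∧ v = v
r ∧ s = v
z ∧ m = h
v ∨ h = h
v ∨ h = h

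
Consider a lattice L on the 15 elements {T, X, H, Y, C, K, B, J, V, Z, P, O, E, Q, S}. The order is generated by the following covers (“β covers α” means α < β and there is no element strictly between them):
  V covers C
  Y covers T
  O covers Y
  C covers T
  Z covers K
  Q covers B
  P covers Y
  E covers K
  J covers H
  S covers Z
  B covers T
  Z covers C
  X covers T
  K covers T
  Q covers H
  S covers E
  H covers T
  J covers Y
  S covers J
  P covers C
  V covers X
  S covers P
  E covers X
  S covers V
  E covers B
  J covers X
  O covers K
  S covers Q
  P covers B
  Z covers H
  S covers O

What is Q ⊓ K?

T

Common lower bounds of {Q, K}: T.
The greatest among these is T.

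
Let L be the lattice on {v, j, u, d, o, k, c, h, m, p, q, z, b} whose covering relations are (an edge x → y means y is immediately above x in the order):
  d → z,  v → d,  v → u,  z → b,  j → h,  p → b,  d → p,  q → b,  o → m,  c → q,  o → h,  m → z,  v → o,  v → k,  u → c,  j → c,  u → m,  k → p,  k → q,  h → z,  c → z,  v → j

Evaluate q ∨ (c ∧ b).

q

c ∧ b = c
q ∨ c = q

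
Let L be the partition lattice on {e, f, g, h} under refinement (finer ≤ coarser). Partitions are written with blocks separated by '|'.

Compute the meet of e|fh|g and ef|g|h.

The meet (common refinement) of e|fh|g and ef|g|h intersects blocks pairwise, giving e|f|g|h.

e|f|g|h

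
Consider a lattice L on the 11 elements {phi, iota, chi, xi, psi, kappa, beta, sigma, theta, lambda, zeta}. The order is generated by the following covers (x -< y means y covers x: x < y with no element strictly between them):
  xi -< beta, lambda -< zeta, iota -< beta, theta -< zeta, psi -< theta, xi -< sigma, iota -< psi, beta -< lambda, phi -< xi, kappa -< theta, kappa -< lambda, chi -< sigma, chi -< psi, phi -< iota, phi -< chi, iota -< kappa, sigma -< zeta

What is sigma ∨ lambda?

Common upper bounds of {sigma, lambda}: zeta.
The least among these is zeta.

zeta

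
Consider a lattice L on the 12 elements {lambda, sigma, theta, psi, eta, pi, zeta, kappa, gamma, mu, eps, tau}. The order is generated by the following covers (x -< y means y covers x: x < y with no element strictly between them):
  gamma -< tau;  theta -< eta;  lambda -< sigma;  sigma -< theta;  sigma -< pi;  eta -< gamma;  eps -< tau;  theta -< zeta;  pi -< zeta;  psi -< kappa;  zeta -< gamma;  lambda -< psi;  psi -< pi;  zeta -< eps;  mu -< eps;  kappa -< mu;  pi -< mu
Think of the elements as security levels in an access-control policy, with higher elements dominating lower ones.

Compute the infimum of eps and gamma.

zeta

Common lower bounds of {eps, gamma}: lambda, pi, psi, sigma, theta, zeta.
The greatest among these is zeta.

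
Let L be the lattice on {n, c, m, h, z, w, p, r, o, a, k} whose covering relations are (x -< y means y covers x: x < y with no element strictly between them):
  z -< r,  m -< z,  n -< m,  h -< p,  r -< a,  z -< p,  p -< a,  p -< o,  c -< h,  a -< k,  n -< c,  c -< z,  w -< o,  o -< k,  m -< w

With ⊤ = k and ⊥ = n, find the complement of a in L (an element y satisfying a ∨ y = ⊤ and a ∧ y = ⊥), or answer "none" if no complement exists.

For every candidate y, either a ∨ y ≠ k or a ∧ y ≠ n; no complement exists.

none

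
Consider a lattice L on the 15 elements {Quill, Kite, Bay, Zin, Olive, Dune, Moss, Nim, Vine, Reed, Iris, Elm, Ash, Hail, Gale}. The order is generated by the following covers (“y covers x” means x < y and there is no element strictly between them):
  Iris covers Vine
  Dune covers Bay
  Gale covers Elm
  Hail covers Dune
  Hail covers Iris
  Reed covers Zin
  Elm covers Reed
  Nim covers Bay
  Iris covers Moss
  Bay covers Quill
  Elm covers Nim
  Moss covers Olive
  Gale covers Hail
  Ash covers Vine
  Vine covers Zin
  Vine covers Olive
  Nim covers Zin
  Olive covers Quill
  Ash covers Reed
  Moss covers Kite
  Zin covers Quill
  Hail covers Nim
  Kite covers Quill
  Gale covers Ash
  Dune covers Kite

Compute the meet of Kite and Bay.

Common lower bounds of {Kite, Bay}: Quill.
The greatest among these is Quill.

Quill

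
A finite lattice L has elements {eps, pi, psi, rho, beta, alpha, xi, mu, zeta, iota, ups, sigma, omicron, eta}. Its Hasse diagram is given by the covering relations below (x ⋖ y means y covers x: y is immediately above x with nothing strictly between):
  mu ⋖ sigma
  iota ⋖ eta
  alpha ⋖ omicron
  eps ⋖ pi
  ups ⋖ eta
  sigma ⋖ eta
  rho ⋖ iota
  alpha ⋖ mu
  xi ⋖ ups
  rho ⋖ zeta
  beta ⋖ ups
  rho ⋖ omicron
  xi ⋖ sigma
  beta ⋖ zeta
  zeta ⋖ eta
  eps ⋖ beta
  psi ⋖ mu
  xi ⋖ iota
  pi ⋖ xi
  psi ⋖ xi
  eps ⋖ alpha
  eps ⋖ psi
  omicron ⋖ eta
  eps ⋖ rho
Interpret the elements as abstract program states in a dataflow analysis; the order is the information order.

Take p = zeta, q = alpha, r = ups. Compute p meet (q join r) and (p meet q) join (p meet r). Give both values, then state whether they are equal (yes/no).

zeta; beta; no

q join r = eta, so p meet (q join r) = zeta meet eta = zeta.
p meet q = eps and p meet r = beta, so (p meet q) join (p meet r) = eps join beta = beta.
Equal: no.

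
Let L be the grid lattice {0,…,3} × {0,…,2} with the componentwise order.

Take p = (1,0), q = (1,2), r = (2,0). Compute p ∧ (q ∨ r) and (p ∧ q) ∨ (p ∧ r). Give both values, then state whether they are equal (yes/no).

q ∨ r = (2,2), so p ∧ (q ∨ r) = (1,0) ∧ (2,2) = (1,0).
p ∧ q = (1,0) and p ∧ r = (1,0), so (p ∧ q) ∨ (p ∧ r) = (1,0) ∨ (1,0) = (1,0).
Equal: yes.

(1,0); (1,0); yes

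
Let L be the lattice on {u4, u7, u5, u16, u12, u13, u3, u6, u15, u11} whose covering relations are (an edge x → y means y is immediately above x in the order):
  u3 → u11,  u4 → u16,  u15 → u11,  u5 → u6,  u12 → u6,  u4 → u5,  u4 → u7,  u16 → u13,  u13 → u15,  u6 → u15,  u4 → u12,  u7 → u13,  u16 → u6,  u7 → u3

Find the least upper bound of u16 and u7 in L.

Common upper bounds of {u16, u7}: u11, u13, u15.
The least among these is u13.

u13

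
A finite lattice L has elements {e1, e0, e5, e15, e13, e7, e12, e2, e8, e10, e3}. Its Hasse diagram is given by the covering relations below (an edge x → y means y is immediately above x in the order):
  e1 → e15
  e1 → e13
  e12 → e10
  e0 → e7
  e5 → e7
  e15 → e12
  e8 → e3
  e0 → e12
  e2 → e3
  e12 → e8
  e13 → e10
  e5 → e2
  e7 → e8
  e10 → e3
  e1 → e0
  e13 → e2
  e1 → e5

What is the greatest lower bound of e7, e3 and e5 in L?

e5

Common lower bounds of {e7, e3, e5}: e1, e5.
The greatest among these is e5.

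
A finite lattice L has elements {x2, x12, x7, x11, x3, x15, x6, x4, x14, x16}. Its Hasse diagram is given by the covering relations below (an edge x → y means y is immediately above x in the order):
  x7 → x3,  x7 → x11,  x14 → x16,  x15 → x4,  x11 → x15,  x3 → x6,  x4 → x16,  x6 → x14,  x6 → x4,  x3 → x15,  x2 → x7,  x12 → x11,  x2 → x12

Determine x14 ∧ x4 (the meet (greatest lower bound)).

x6

Common lower bounds of {x14, x4}: x2, x3, x6, x7.
The greatest among these is x6.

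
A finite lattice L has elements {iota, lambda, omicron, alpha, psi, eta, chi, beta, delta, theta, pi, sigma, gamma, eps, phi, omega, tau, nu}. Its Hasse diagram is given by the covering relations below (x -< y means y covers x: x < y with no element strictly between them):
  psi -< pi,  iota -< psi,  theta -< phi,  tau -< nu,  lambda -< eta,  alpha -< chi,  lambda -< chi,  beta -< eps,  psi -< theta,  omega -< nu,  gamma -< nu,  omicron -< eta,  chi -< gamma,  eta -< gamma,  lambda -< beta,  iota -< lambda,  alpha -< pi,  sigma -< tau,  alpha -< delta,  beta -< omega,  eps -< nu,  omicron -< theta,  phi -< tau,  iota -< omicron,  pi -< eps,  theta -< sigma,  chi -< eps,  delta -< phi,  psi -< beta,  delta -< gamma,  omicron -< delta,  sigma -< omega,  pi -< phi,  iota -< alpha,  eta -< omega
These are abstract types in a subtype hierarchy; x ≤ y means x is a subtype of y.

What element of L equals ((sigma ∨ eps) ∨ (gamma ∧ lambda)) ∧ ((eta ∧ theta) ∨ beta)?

sigma ∨ eps = nu
gamma ∧ lambda = lambda
nu ∨ lambda = nu
eta ∧ theta = omicron
omicron ∨ beta = omega
nu ∧ omega = omega

omega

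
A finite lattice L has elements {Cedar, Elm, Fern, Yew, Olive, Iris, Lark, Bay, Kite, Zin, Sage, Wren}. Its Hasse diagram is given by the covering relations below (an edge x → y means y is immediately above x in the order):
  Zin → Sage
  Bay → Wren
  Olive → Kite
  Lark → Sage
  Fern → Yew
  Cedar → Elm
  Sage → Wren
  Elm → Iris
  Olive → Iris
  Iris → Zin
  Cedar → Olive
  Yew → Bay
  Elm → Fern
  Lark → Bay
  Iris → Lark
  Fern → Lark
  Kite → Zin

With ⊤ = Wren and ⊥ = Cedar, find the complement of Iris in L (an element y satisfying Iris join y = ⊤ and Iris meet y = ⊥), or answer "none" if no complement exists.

For every candidate y, either Iris ∨ y ≠ Wren or Iris ∧ y ≠ Cedar; no complement exists.

none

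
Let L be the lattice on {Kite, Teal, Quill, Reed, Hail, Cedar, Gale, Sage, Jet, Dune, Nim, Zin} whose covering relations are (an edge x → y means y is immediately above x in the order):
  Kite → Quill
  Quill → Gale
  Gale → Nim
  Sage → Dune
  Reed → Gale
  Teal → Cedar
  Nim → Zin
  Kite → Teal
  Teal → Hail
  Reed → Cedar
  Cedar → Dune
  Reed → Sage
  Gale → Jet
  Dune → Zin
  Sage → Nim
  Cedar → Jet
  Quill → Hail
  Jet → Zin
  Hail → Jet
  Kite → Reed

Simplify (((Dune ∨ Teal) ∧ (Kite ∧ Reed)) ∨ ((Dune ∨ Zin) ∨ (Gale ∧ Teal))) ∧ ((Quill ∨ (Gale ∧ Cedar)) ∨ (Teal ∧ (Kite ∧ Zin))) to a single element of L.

Gale

Dune ∨ Teal = Dune
Kite ∧ Reed = Kite
Dune ∧ Kite = Kite
Dune ∨ Zin = Zin
Gale ∧ Teal = Kite
Zin ∨ Kite = Zin
Kite ∨ Zin = Zin
Gale ∧ Cedar = Reed
Quill ∨ Reed = Gale
Kite ∧ Zin = Kite
Teal ∧ Kite = Kite
Gale ∨ Kite = Gale
Zin ∧ Gale = Gale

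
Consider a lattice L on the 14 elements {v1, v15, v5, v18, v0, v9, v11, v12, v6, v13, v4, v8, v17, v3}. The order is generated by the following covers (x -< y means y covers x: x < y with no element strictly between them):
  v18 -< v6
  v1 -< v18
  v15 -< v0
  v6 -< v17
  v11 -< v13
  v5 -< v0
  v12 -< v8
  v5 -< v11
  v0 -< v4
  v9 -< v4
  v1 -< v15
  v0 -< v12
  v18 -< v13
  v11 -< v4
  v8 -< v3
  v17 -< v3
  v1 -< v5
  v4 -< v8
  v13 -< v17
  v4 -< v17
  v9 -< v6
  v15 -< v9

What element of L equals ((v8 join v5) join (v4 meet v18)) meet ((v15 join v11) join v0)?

v4

v8 ∨ v5 = v8
v4 ∧ v18 = v1
v8 ∨ v1 = v8
v15 ∨ v11 = v4
v4 ∨ v0 = v4
v8 ∧ v4 = v4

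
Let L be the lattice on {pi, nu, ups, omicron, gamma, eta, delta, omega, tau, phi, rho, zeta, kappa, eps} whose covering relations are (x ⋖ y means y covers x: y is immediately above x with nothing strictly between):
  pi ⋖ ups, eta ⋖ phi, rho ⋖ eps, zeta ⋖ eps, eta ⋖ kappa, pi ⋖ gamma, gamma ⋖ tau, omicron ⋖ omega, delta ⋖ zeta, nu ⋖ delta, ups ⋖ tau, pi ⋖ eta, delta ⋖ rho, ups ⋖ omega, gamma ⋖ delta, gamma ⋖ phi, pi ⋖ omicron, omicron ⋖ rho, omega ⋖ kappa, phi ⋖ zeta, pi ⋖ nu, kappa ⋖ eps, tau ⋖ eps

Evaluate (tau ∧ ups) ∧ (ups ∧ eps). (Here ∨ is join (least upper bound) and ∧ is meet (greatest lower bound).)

tau ∧ ups = ups
ups ∧ eps = ups
ups ∧ ups = ups

ups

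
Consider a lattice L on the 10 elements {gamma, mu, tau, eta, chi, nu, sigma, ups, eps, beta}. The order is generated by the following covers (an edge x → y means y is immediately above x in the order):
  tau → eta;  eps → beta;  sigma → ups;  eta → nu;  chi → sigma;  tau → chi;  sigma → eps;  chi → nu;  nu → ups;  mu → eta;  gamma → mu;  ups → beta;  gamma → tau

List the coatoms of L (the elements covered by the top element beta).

eps, ups

The coatoms are exactly the elements covered by beta: eps, ups.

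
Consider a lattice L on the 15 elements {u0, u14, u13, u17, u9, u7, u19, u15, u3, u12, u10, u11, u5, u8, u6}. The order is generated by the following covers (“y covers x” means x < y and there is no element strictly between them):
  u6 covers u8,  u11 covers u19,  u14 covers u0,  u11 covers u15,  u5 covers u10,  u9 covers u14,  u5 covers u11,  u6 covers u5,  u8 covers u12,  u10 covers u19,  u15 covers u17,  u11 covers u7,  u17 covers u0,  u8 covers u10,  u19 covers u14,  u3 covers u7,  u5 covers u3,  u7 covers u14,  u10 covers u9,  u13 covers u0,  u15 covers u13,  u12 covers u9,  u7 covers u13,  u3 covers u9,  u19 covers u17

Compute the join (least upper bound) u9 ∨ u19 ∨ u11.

u5

Common upper bounds of {u9, u19, u11}: u5, u6.
The least among these is u5.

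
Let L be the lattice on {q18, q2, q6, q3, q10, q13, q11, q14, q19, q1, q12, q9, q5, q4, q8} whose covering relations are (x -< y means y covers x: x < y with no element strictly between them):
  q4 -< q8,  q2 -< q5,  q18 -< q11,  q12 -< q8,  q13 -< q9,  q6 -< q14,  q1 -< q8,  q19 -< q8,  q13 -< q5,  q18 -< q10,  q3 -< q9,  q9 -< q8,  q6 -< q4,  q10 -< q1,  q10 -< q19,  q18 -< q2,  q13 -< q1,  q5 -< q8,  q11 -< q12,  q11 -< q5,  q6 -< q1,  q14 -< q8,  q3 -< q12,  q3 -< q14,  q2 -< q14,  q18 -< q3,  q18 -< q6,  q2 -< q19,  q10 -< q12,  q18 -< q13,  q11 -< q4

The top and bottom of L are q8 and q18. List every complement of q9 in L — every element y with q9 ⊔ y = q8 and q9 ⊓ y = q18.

q10, q11, q19, q2, q4, q6

Need y with q9 ∨ y = q8 and q9 ∧ y = q18.
Checking each element gives: q10, q11, q19, q2, q4, q6.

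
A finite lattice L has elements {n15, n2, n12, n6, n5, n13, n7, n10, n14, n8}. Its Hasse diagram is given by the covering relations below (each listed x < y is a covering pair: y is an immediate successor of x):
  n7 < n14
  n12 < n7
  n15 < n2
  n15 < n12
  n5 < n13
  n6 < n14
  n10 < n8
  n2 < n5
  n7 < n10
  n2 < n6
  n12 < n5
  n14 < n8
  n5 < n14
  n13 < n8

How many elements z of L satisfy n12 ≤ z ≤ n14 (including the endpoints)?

4

The interval [n12, n14] = {n12, n14, n5, n7}, which has 4 elements.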